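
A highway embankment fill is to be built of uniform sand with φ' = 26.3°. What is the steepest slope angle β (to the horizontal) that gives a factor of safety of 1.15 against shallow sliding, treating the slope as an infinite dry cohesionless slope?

For an infinite dry cohesionless slope FS = tanφ'/tanβ, so tanβ = tanφ' / FS.
tanβ = tan26.3° / 1.15 = 0.4942 / 1.15 = 0.4298
β = arctan(0.4298) = 23.26°

β = 23.3°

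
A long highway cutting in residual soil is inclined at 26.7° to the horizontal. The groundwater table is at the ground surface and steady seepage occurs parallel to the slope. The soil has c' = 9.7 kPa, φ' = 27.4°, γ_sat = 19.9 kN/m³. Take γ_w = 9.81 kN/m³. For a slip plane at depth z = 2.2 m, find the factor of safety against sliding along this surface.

With seepage parallel to the slope and the water table at the surface, the effective normal stress on the slip plane uses the buoyant unit weight γ' = γ_sat − γ_w while the driving shear stress uses γ_sat:
FS = [c' + γ' z cos²β tanφ'] / [γ_sat z sinβ cosβ]
γ' = 19.9 − 9.81 = 10.09 kN/m³
Numerator = 9.7 + 10.09·2.2·cos²26.7°·tan27.4° = 9.7 + 10.09·2.2·0.7981·0.5184 = 18.883 kPa
Denominator = 19.9·2.2·sin26.7°·cos26.7° = 19.9·2.2·0.4493·0.8934 = 17.574 kPa
FS = 18.883 / 17.574 = 1.075

FS = 1.07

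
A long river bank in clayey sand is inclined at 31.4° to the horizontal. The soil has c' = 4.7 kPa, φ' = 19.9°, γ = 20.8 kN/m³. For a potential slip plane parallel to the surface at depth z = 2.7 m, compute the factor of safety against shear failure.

For an infinite slope with a slip plane parallel to the surface (no pore pressure): FS = [c' + γz cos²β tanφ'] / [γz sinβ cosβ].
γz = 20.8·2.7 = 56.16 kN/m²
Numerator = 4.7 + 56.16·cos²31.4°·tan19.9° = 4.7 + 56.16·0.7285·0.3620 = 19.511 kPa
Denominator = 56.16·sin31.4°·cos31.4° = 56.16·0.5210·0.8536 = 24.975 kPa
FS = 19.511 / 24.975 = 0.781

FS = 0.78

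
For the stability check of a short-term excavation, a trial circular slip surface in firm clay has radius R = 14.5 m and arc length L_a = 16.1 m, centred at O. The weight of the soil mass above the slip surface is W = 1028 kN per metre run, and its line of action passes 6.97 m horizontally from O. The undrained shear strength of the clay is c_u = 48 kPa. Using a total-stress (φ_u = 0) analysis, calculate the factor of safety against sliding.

FS = 1.56

Taking moments about the centre O, the resisting moment is provided by the undrained shear strength acting along the arc:
M_R = c_u·L_a·R = 48·16.10·14.5 = 11205.6 kN·m/m
M_D = W·d = 1028·6.97 = 7165.2 kN·m/m
FS = M_R / M_D = 11205.6 / 7165.2 = 1.564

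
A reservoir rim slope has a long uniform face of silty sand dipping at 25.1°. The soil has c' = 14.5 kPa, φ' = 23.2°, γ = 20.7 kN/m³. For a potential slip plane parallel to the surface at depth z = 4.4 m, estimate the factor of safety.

FS = 1.33

For an infinite slope with a slip plane parallel to the surface (no pore pressure): FS = [c' + γz cos²β tanφ'] / [γz sinβ cosβ].
γz = 20.7·4.4 = 91.08 kN/m²
Numerator = 14.5 + 91.08·cos²25.1°·tan23.2° = 14.5 + 91.08·0.8201·0.4286 = 46.512 kPa
Denominator = 91.08·sin25.1°·cos25.1° = 91.08·0.4242·0.9056 = 34.988 kPa
FS = 46.512 / 34.988 = 1.329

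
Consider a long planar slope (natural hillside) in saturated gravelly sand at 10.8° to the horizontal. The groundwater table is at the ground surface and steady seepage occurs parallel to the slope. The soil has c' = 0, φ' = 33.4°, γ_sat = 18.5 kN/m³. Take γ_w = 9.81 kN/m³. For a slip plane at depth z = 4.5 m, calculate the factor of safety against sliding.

With seepage parallel to the slope and the water table at the surface, the effective normal stress on the slip plane uses the buoyant unit weight γ' = γ_sat − γ_w while the driving shear stress uses γ_sat:
FS = [c' + γ' z cos²β tanφ'] / [γ_sat z sinβ cosβ]
(For c' = 0 this reduces to FS = (γ'/γ_sat)·tanφ'/tanβ.)
γ' = 18.5 − 9.81 = 8.69 kN/m³
Numerator = 0.0 + 8.69·4.5·cos²10.8°·tan33.4° = 0.0 + 8.69·4.5·0.9649·0.6594 = 24.880 kPa
Denominator = 18.5·4.5·sin10.8°·cos10.8° = 18.5·4.5·0.1874·0.9823 = 15.323 kPa
FS = 24.880 / 15.323 = 1.624

FS = 1.62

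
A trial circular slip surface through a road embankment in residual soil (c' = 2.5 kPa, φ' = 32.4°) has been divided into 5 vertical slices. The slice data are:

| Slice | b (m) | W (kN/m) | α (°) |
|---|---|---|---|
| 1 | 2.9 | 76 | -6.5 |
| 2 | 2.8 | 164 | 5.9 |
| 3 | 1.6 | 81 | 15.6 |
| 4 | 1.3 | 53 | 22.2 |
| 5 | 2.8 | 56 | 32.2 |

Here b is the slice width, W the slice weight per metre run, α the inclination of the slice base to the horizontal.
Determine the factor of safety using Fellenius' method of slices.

FS = 3.66

Ordinary method of slices: FS = Σ[c'·Δl_i + (W_i cosα_i)·tanφ'] / Σ W_i sinα_i, with Δl_i = b_i / cosα_i.
Slice 1: Δl = 2.9/cos(-6.5°) = 2.919 m; N'_1 = 76·cos(-6.5°) = 75.5; c'Δl = 7.30; W sinα = -8.6
Slice 2: Δl = 2.8/cos5.9° = 2.815 m; N'_2 = 164·cos5.9° = 163.1; c'Δl = 7.04; W sinα = 16.9
Slice 3: Δl = 1.6/cos15.6° = 1.661 m; N'_3 = 81·cos15.6° = 78.0; c'Δl = 4.15; W sinα = 21.8
Slice 4: Δl = 1.3/cos22.2° = 1.404 m; N'_4 = 53·cos22.2° = 49.1; c'Δl = 3.51; W sinα = 20.0
Slice 5: Δl = 2.8/cos32.2° = 3.309 m; N'_5 = 56·cos32.2° = 47.4; c'Δl = 8.27; W sinα = 29.8
Σc'Δl = 30.3 kN/m; ΣN' = 413.1 kN/m; ΣW sinα = 79.9 kN/m
Resisting = 30.3 + 413.1·tan32.4° = 30.3 + 262.2 = 292.4 kN/m
FS = 292.4 / 79.9 = 3.660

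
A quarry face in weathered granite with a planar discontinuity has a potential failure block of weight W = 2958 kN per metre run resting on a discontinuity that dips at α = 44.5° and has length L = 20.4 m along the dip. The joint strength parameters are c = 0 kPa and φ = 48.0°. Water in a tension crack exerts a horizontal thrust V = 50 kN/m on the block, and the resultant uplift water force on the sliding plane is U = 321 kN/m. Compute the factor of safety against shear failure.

Resolving the block weight along and normal to the plane and applying the Mohr–Coulomb strength on the joint:
N' = W cosα − U − V sinα = 2958·cos44.5° − 321 − 50·sin44.5° = 1753.7 kN/m
Driving force T = W sinα + V cosα = 2958·sin44.5° + 50·cos44.5° = 2109.0 kN/m
Resisting force R = c·L + N'·tanφ = 0·20.4 + 1753.7·tan48.0° = 0.0 + 1947.7 = 1947.7 kN/m
FS = R / T = 1947.7 / 2109.0 = 0.924

FS = 0.92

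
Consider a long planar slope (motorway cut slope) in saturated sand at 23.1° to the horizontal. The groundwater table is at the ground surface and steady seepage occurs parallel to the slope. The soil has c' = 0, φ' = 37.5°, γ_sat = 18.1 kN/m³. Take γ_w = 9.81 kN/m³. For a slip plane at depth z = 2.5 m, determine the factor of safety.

With seepage parallel to the slope and the water table at the surface, the effective normal stress on the slip plane uses the buoyant unit weight γ' = γ_sat − γ_w while the driving shear stress uses γ_sat:
FS = [c' + γ' z cos²β tanφ'] / [γ_sat z sinβ cosβ]
(For c' = 0 this reduces to FS = (γ'/γ_sat)·tanφ'/tanβ.)
γ' = 18.1 − 9.81 = 8.29 kN/m³
Numerator = 0.0 + 8.29·2.5·cos²23.1°·tan37.5° = 0.0 + 8.29·2.5·0.8461·0.7673 = 13.455 kPa
Denominator = 18.1·2.5·sin23.1°·cos23.1° = 18.1·2.5·0.3923·0.9198 = 16.330 kPa
FS = 13.455 / 16.330 = 0.824

FS = 0.82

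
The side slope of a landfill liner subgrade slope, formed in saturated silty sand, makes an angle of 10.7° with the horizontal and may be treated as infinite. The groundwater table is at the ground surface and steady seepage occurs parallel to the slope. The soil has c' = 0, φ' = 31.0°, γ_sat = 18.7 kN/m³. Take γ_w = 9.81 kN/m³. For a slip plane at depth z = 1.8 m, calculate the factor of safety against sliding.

With seepage parallel to the slope and the water table at the surface, the effective normal stress on the slip plane uses the buoyant unit weight γ' = γ_sat − γ_w while the driving shear stress uses γ_sat:
FS = [c' + γ' z cos²β tanφ'] / [γ_sat z sinβ cosβ]
(For c' = 0 this reduces to FS = (γ'/γ_sat)·tanφ'/tanβ.)
γ' = 18.7 − 9.81 = 8.89 kN/m³
Numerator = 0.0 + 8.89·1.8·cos²10.7°·tan31.0° = 0.0 + 8.89·1.8·0.9655·0.6009 = 9.284 kPa
Denominator = 18.7·1.8·sin10.7°·cos10.7° = 18.7·1.8·0.1857·0.9826 = 6.141 kPa
FS = 9.284 / 6.141 = 1.512

FS = 1.51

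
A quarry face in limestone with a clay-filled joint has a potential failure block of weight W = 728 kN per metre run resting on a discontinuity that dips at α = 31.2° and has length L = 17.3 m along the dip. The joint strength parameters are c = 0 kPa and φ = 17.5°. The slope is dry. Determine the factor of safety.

FS = 0.52

Resolving the block weight along and normal to the plane and applying the Mohr–Coulomb strength on the joint:
N' = W cosα = 728·cos31.2° = 622.7 kN/m
Driving force T = W sinα = 728·sin31.2° = 377.1 kN/m
Resisting force R = c·L + N'·tanφ = 0·17.3 + 622.7·tan17.5° = 0.0 + 196.3 = 196.3 kN/m
FS = R / T = 196.3 / 377.1 = 0.521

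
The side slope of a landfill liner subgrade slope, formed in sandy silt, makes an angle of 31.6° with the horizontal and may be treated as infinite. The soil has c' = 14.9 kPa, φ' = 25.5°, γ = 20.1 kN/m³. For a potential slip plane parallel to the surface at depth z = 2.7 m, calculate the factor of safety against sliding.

FS = 1.39

For an infinite slope with a slip plane parallel to the surface (no pore pressure): FS = [c' + γz cos²β tanφ'] / [γz sinβ cosβ].
γz = 20.1·2.7 = 54.27 kN/m²
Numerator = 14.9 + 54.27·cos²31.6°·tan25.5° = 14.9 + 54.27·0.7254·0.4770 = 33.678 kPa
Denominator = 54.27·sin31.6°·cos31.6° = 54.27·0.5240·0.8517 = 24.220 kPa
FS = 33.678 / 24.220 = 1.390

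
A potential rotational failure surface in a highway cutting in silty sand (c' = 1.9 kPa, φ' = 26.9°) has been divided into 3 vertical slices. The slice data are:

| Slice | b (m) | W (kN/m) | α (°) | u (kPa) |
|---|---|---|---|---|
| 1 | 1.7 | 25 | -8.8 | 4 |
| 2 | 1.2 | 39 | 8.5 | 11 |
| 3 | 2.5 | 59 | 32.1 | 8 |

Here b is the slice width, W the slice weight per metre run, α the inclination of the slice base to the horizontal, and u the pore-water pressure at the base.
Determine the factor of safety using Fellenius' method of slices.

Ordinary method of slices: FS = Σ[c'·Δl_i + (W_i cosα_i − u_i·Δl_i)·tanφ'] / Σ W_i sinα_i, with Δl_i = b_i / cosα_i.
Slice 1: Δl = 1.7/cos(-8.8°) = 1.720 m; N'_1 = 25·cos(-8.8°) − 4·1.720 = 17.8; c'Δl = 3.27; W sinα = -3.8
Slice 2: Δl = 1.2/cos8.5° = 1.213 m; N'_2 = 39·cos8.5° − 11·1.213 = 25.2; c'Δl = 2.31; W sinα = 5.8
Slice 3: Δl = 2.5/cos32.1° = 2.951 m; N'_3 = 59·cos32.1° − 8·2.951 = 26.4; c'Δl = 5.61; W sinα = 31.4
Σc'Δl = 11.2 kN/m; ΣN' = 69.4 kN/m; ΣW sinα = 33.3 kN/m
Resisting = 11.2 + 69.4·tan26.9° = 11.2 + 35.2 = 46.4 kN/m
FS = 46.4 / 33.3 = 1.394

FS = 1.39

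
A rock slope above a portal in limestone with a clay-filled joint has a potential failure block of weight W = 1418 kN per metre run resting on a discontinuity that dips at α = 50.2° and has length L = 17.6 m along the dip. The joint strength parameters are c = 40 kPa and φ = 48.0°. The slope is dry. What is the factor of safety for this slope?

FS = 1.57

Resolving the block weight along and normal to the plane and applying the Mohr–Coulomb strength on the joint:
N' = W cosα = 1418·cos50.2° = 907.7 kN/m
Driving force T = W sinα = 1418·sin50.2° = 1089.4 kN/m
Resisting force R = c·L + N'·tanφ = 40·17.6 + 907.7·tan48.0° = 704.0 + 1008.1 = 1712.1 kN/m
FS = R / T = 1712.1 / 1089.4 = 1.572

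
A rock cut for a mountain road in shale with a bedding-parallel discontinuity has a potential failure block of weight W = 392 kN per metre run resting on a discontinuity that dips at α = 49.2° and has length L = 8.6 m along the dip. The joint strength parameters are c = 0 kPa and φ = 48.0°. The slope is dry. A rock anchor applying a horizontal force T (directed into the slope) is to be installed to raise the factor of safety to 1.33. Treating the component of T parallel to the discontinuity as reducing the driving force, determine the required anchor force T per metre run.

Resolving forces along and normal to the sliding plane, with the horizontal anchor force T adding T·sinα to the effective normal force and T·cosα acting up the plane against the driving force:
FS = [cL + (W cosα + T sinα) tanφ] / [W sinα − T cosα]
Without the anchor: N' = 256.1 kN/m, driving T_d = 296.7 kN/m, resisting R = 0·8.6 + 256.1·tan48.0° = 284.5 kN/m, FS = 0.96.
Setting FS = 1.33 and solving for T:
1.33·(296.7 − T cos49.2°) = 284.5 + T sin49.2°·tan48.0°
T·(sin49.2°·tan48.0° + 1.33·cos49.2°) = 1.33·296.7 − 284.5
T·(0.7570·1.1106 + 1.33·0.6534) = 394.7 − 284.5 = 110.2
T·1.7098 = 110.2
T = 64.4 kN/m

T = 64 kN/m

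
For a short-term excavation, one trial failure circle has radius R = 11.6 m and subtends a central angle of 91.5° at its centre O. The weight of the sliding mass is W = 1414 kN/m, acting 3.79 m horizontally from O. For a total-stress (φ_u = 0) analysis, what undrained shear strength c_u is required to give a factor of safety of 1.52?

FS = c_u·L_a·R / (W·d), so c_u = FS·W·d / (L_a·R).
Arc length L_a = R·θ = 11.6·(91.5°·π/180) = 11.6·1.5970 = 18.52 m
c_u = 1.52·1414·3.79 / (18.52·11.6) = 8145.8 / 214.89 = 37.91 kPa

c_u = 37.9 kPa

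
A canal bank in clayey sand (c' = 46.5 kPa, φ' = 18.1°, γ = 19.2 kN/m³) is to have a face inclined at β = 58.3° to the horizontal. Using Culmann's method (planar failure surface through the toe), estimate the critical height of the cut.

H_c = 33.17 m

Culmann's analysis gives the critical failure plane at α_cr = (β + φ')/2 = (58.3 + 18.1)/2 = 38.2°, and the critical height
H_c = (4c'/γ) · sinβ cosφ' / [1 − cos(β − φ')]
    = (4·46.5/19.2) · sin58.3°·cos18.1° / [1 − cos(40.2°)]
    = 9.688 · 0.8508·0.9505 / [1 − 0.7638]
    = 9.688 · 0.8087 / 0.2362
    = 33.17 m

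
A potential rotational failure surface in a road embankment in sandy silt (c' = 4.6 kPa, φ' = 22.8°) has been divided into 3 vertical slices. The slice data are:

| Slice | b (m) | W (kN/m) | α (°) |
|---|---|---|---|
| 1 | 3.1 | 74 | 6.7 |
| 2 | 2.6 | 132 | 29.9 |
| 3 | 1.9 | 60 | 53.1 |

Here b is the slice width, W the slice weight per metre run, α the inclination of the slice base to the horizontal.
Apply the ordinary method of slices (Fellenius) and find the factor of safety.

FS = 1.12

Ordinary method of slices: FS = Σ[c'·Δl_i + (W_i cosα_i)·tanφ'] / Σ W_i sinα_i, with Δl_i = b_i / cosα_i.
Slice 1: Δl = 3.1/cos6.7° = 3.121 m; N'_1 = 74·cos6.7° = 73.5; c'Δl = 14.36; W sinα = 8.6
Slice 2: Δl = 2.6/cos29.9° = 2.999 m; N'_2 = 132·cos29.9° = 114.4; c'Δl = 13.80; W sinα = 65.8
Slice 3: Δl = 1.9/cos53.1° = 3.164 m; N'_3 = 60·cos53.1° = 36.0; c'Δl = 14.56; W sinα = 48.0
Σc'Δl = 42.7 kN/m; ΣN' = 224.0 kN/m; ΣW sinα = 122.4 kN/m
Resisting = 42.7 + 224.0·tan22.8° = 42.7 + 94.1 = 136.9 kN/m
FS = 136.9 / 122.4 = 1.118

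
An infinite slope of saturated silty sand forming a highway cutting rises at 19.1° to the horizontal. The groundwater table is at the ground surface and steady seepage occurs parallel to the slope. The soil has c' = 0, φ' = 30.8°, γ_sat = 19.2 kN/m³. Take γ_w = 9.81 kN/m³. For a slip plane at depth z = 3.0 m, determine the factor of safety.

FS = 0.84

With seepage parallel to the slope and the water table at the surface, the effective normal stress on the slip plane uses the buoyant unit weight γ' = γ_sat − γ_w while the driving shear stress uses γ_sat:
FS = [c' + γ' z cos²β tanφ'] / [γ_sat z sinβ cosβ]
(For c' = 0 this reduces to FS = (γ'/γ_sat)·tanφ'/tanβ.)
γ' = 19.2 − 9.81 = 9.39 kN/m³
Numerator = 0.0 + 9.39·3.0·cos²19.1°·tan30.8° = 0.0 + 9.39·3.0·0.8929·0.5961 = 14.995 kPa
Denominator = 19.2·3.0·sin19.1°·cos19.1° = 19.2·3.0·0.3272·0.9449 = 17.810 kPa
FS = 14.995 / 17.810 = 0.842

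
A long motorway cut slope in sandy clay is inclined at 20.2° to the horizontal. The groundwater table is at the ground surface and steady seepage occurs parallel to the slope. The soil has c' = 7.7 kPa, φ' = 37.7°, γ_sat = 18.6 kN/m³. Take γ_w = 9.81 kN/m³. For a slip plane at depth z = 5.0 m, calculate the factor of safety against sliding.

With seepage parallel to the slope and the water table at the surface, the effective normal stress on the slip plane uses the buoyant unit weight γ' = γ_sat − γ_w while the driving shear stress uses γ_sat:
FS = [c' + γ' z cos²β tanφ'] / [γ_sat z sinβ cosβ]
γ' = 18.6 − 9.81 = 8.79 kN/m³
Numerator = 7.7 + 8.79·5.0·cos²20.2°·tan37.7° = 7.7 + 8.79·5.0·0.8808·0.7729 = 37.618 kPa
Denominator = 18.6·5.0·sin20.2°·cos20.2° = 18.6·5.0·0.3453·0.9385 = 30.138 kPa
FS = 37.618 / 30.138 = 1.248

FS = 1.25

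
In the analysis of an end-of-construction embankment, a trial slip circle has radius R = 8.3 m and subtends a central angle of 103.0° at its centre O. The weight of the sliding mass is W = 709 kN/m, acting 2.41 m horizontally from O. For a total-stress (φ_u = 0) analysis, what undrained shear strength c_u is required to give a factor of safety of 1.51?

c_u = 20.8 kPa

FS = c_u·L_a·R / (W·d), so c_u = FS·W·d / (L_a·R).
Arc length L_a = R·θ = 8.3·(103.0°·π/180) = 8.3·1.7977 = 14.92 m
c_u = 1.51·709·2.41 / (14.92·8.3) = 2580.1 / 123.84 = 20.83 kPa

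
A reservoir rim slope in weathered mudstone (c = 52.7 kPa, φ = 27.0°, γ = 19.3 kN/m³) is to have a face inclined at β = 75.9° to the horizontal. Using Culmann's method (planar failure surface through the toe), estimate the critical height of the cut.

H_c = 27.55 m

Culmann's analysis gives the critical failure plane at α_cr = (β + φ)/2 = (75.9 + 27.0)/2 = 51.5°, and the critical height
H_c = (4c/γ) · sinβ cosφ / [1 − cos(β − φ)]
    = (4·52.7/19.3) · sin75.9°·cos27.0° / [1 − cos(48.9°)]
    = 10.922 · 0.9699·0.8910 / [1 − 0.6574]
    = 10.922 · 0.8642 / 0.3426
    = 27.55 m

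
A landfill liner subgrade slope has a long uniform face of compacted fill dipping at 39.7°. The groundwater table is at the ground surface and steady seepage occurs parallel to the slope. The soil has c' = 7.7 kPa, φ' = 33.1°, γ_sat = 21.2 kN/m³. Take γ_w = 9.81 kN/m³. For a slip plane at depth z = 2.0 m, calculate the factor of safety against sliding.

FS = 0.79

With seepage parallel to the slope and the water table at the surface, the effective normal stress on the slip plane uses the buoyant unit weight γ' = γ_sat − γ_w while the driving shear stress uses γ_sat:
FS = [c' + γ' z cos²β tanφ'] / [γ_sat z sinβ cosβ]
γ' = 21.2 − 9.81 = 11.39 kN/m³
Numerator = 7.7 + 11.39·2.0·cos²39.7°·tan33.1° = 7.7 + 11.39·2.0·0.5920·0.6519 = 16.491 kPa
Denominator = 21.2·2.0·sin39.7°·cos39.7° = 21.2·2.0·0.6388·0.7694 = 20.838 kPa
FS = 16.491 / 20.838 = 0.791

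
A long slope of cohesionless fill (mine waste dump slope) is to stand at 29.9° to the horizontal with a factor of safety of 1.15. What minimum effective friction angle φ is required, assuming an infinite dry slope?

φ = 33.5°

FS = tanφ/tanβ ⇒ tanφ = FS · tanβ = 1.15 · tan29.9° = 0.6613
φ = arctan(0.6613) = 33.48°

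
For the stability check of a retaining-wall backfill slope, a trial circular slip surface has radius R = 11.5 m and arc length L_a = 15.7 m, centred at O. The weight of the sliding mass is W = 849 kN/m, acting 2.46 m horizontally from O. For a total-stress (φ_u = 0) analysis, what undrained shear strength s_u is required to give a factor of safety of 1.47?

FS = s_u·L_a·R / (W·d), so s_u = FS·W·d / (L_a·R).
s_u = 1.47·849·2.46 / (15.70·11.5) = 3070.2 / 180.55 = 17.00 kPa

s_u = 17.0 kPa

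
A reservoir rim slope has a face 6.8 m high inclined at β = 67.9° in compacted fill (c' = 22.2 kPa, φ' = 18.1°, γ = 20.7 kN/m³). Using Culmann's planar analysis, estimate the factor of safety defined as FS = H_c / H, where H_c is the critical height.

FS = 1.57

H_c = (4c'/γ) · sinβ cosφ' / [1 − cos(β − φ')]
    = (4·22.2/20.7) · sin67.9°·cos18.1° / [1 − cos49.8°]
    = 4.290 · 0.8807 / 0.3545 = 10.66 m
FS = H_c / H = 10.66 / 6.8 = 1.567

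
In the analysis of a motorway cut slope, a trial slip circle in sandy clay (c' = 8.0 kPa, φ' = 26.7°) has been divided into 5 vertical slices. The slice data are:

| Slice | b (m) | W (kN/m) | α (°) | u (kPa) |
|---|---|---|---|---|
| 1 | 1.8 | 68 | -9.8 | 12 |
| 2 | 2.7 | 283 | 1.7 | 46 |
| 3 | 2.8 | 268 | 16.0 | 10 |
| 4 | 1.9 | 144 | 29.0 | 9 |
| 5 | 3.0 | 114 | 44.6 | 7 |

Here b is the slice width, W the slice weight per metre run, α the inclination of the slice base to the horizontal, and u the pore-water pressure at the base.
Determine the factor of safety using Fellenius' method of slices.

FS = 1.85

Ordinary method of slices: FS = Σ[c'·Δl_i + (W_i cosα_i − u_i·Δl_i)·tanφ'] / Σ W_i sinα_i, with Δl_i = b_i / cosα_i.
Slice 1: Δl = 1.8/cos(-9.8°) = 1.827 m; N'_1 = 68·cos(-9.8°) − 12·1.827 = 45.1; c'Δl = 14.61; W sinα = -11.6
Slice 2: Δl = 2.7/cos1.7° = 2.701 m; N'_2 = 283·cos1.7° − 46·2.701 = 158.6; c'Δl = 21.61; W sinα = 8.4
Slice 3: Δl = 2.8/cos16.0° = 2.913 m; N'_3 = 268·cos16.0° − 10·2.913 = 228.5; c'Δl = 23.30; W sinα = 73.9
Slice 4: Δl = 1.9/cos29.0° = 2.172 m; N'_4 = 144·cos29.0° − 9·2.172 = 106.4; c'Δl = 17.38; W sinα = 69.8
Slice 5: Δl = 3.0/cos44.6° = 4.213 m; N'_5 = 114·cos44.6° − 7·4.213 = 51.7; c'Δl = 33.71; W sinα = 80.0
Σc'Δl = 110.6 kN/m; ΣN' = 590.3 kN/m; ΣW sinα = 220.6 kN/m
Resisting = 110.6 + 590.3·tan26.7° = 110.6 + 296.9 = 407.5 kN/m
FS = 407.5 / 220.6 = 1.848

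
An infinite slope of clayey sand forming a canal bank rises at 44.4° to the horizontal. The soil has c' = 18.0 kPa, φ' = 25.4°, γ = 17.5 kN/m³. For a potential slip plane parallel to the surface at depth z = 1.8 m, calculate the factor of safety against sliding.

For an infinite slope with a slip plane parallel to the surface (no pore pressure): FS = [c' + γz cos²β tanφ'] / [γz sinβ cosβ].
γz = 17.5·1.8 = 31.50 kN/m²
Numerator = 18.0 + 31.50·cos²44.4°·tan25.4° = 18.0 + 31.50·0.5105·0.4748 = 25.635 kPa
Denominator = 31.50·sin44.4°·cos44.4° = 31.50·0.6997·0.7145 = 15.747 kPa
FS = 25.635 / 15.747 = 1.628

FS = 1.63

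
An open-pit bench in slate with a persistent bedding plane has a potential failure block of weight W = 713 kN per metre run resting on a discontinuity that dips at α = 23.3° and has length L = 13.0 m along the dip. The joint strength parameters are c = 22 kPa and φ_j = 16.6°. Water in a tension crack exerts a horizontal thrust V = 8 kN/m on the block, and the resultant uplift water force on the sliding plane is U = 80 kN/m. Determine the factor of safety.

FS = 1.58

Resolving the block weight along and normal to the plane and applying the Mohr–Coulomb strength on the joint:
N' = W cosα − U − V sinα = 713·cos23.3° − 80 − 8·sin23.3° = 571.7 kN/m
Driving force T = W sinα + V cosα = 713·sin23.3° + 8·cos23.3° = 289.4 kN/m
Resisting force R = c·L + N'·tanφ_j = 22·13.0 + 571.7·tan16.6° = 286.0 + 170.4 = 456.4 kN/m
FS = R / T = 456.4 / 289.4 = 1.577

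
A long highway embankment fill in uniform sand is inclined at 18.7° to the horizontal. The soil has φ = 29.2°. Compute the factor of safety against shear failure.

For a dry cohesionless infinite slope the factor of safety is FS = tanφ / tanβ.
FS = tan29.2° / tan18.7° = 0.5589 / 0.3385 = 1.651

FS = 1.65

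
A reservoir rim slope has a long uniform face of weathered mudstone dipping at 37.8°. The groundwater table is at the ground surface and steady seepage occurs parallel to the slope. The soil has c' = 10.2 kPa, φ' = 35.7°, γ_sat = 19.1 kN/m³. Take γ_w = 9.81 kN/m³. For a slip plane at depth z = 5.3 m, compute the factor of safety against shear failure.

With seepage parallel to the slope and the water table at the surface, the effective normal stress on the slip plane uses the buoyant unit weight γ' = γ_sat − γ_w while the driving shear stress uses γ_sat:
FS = [c' + γ' z cos²β tanφ'] / [γ_sat z sinβ cosβ]
γ' = 19.1 − 9.81 = 9.29 kN/m³
Numerator = 10.2 + 9.29·5.3·cos²37.8°·tan35.7° = 10.2 + 9.29·5.3·0.6243·0.7186 = 32.290 kPa
Denominator = 19.1·5.3·sin37.8°·cos37.8° = 19.1·5.3·0.6129·0.7902 = 49.025 kPa
FS = 32.290 / 49.025 = 0.659

FS = 0.66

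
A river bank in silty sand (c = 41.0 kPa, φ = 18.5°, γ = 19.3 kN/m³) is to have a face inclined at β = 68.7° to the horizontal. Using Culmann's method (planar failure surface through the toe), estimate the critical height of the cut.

H_c = 20.86 m

Culmann's analysis gives the critical failure plane at α_cr = (β + φ)/2 = (68.7 + 18.5)/2 = 43.6°, and the critical height
H_c = (4c/γ) · sinβ cosφ / [1 − cos(β − φ)]
    = (4·41.0/19.3) · sin68.7°·cos18.5° / [1 − cos(50.2°)]
    = 8.497 · 0.9317·0.9483 / [1 − 0.6401]
    = 8.497 · 0.8835 / 0.3599
    = 20.86 m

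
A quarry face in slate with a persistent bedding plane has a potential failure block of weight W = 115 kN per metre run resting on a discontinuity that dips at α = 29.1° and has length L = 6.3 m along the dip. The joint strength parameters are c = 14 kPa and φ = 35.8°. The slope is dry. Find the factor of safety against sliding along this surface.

FS = 2.87

Resolving the block weight along and normal to the plane and applying the Mohr–Coulomb strength on the joint:
N' = W cosα = 115·cos29.1° = 100.5 kN/m
Driving force T = W sinα = 115·sin29.1° = 55.9 kN/m
Resisting force R = c·L + N'·tanφ = 14·6.3 + 100.5·tan35.8° = 88.2 + 72.5 = 160.7 kN/m
FS = R / T = 160.7 / 55.9 = 2.873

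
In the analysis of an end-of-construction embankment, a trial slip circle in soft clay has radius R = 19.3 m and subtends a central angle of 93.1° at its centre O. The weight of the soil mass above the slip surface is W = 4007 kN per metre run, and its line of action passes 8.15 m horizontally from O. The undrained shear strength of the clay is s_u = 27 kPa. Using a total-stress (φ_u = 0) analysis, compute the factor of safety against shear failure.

Taking moments about the centre O, the resisting moment is provided by the undrained shear strength acting along the arc:
Arc length L_a = R·θ = 19.3·(93.1°·π/180) = 19.3·1.6249 = 31.36 m
M_R = s_u·L_a·R = 27·31.36·19.3 = 16342.0 kN·m/m
M_D = W·d = 4007·8.15 = 32657.1 kN·m/m
FS = M_R / M_D = 16342.0 / 32657.1 = 0.500

FS = 0.50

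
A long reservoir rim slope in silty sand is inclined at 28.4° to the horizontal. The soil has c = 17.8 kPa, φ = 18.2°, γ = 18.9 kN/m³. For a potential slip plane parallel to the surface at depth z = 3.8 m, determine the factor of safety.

For an infinite slope with a slip plane parallel to the surface (no pore pressure): FS = [c + γz cos²β tanφ] / [γz sinβ cosβ].
γz = 18.9·3.8 = 71.82 kN/m²
Numerator = 17.8 + 71.82·cos²28.4°·tan18.2° = 17.8 + 71.82·0.7738·0.3288 = 36.071 kPa
Denominator = 71.82·sin28.4°·cos28.4° = 71.82·0.4756·0.8796 = 30.048 kPa
FS = 36.071 / 30.048 = 1.200

FS = 1.20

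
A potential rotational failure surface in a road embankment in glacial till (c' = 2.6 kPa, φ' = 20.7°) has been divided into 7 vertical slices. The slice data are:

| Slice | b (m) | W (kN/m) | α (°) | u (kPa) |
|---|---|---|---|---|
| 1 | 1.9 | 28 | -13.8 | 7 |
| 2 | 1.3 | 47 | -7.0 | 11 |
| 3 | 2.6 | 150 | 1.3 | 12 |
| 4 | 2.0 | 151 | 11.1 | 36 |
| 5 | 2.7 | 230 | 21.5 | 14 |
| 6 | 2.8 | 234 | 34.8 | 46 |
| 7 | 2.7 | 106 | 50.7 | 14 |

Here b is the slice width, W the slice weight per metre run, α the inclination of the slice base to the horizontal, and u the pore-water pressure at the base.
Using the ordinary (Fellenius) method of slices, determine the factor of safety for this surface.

FS = 0.69

Ordinary method of slices: FS = Σ[c'·Δl_i + (W_i cosα_i − u_i·Δl_i)·tanφ'] / Σ W_i sinα_i, with Δl_i = b_i / cosα_i.
Slice 1: Δl = 1.9/cos(-13.8°) = 1.956 m; N'_1 = 28·cos(-13.8°) − 7·1.956 = 13.5; c'Δl = 5.09; W sinα = -6.7
Slice 2: Δl = 1.3/cos(-7.0°) = 1.310 m; N'_2 = 47·cos(-7.0°) − 11·1.310 = 32.2; c'Δl = 3.41; W sinα = -5.7
Slice 3: Δl = 2.6/cos1.3° = 2.601 m; N'_3 = 150·cos1.3° − 12·2.601 = 118.8; c'Δl = 6.76; W sinα = 3.4
Slice 4: Δl = 2.0/cos11.1° = 2.038 m; N'_4 = 151·cos11.1° − 36·2.038 = 74.8; c'Δl = 5.30; W sinα = 29.1
Slice 5: Δl = 2.7/cos21.5° = 2.902 m; N'_5 = 230·cos21.5° − 14·2.902 = 173.4; c'Δl = 7.54; W sinα = 84.3
Slice 6: Δl = 2.8/cos34.8° = 3.410 m; N'_6 = 234·cos34.8° − 46·3.410 = 35.3; c'Δl = 8.87; W sinα = 133.5
Slice 7: Δl = 2.7/cos50.7° = 4.263 m; N'_7 = 106·cos50.7° − 14·4.263 = 7.5; c'Δl = 11.08; W sinα = 82.0
Σc'Δl = 48.0 kN/m; ΣN' = 455.4 kN/m; ΣW sinα = 319.9 kN/m
Resisting = 48.0 + 455.4·tan20.7° = 48.0 + 172.1 = 220.1 kN/m
FS = 220.1 / 319.9 = 0.688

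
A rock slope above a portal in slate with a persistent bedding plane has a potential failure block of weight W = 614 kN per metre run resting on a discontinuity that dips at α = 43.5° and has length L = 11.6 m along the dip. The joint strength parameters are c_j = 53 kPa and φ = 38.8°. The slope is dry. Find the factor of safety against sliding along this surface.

Resolving the block weight along and normal to the plane and applying the Mohr–Coulomb strength on the joint:
N' = W cosα = 614·cos43.5° = 445.4 kN/m
Driving force T = W sinα = 614·sin43.5° = 422.6 kN/m
Resisting force R = c_j·L + N'·tanφ = 53·11.6 + 445.4·tan38.8° = 614.8 + 358.1 = 972.9 kN/m
FS = R / T = 972.9 / 422.6 = 2.302

FS = 2.30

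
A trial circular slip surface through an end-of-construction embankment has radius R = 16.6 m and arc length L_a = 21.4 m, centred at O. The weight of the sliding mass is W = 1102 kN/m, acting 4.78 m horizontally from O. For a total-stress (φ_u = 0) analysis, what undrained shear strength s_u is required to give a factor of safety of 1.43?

s_u = 21.2 kPa

FS = s_u·L_a·R / (W·d), so s_u = FS·W·d / (L_a·R).
s_u = 1.43·1102·4.78 / (21.40·16.6) = 7532.6 / 355.24 = 21.20 kPa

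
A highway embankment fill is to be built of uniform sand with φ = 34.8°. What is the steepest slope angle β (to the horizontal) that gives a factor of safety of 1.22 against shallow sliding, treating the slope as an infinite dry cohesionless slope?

β = 29.7°

For an infinite dry cohesionless slope FS = tanφ/tanβ, so tanβ = tanφ / FS.
tanβ = tan34.8° / 1.22 = 0.6950 / 1.22 = 0.5697
β = arctan(0.5697) = 29.67°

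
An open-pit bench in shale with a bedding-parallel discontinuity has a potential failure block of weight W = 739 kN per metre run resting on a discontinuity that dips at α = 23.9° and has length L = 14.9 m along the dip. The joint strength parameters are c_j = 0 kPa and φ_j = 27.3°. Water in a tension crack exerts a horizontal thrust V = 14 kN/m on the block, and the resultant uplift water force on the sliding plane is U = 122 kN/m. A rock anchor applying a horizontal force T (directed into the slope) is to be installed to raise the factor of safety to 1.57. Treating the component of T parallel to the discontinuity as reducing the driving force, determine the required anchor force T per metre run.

Resolving forces along and normal to the sliding plane, with the horizontal anchor force T adding T·sinα to the effective normal force and T·cosα acting up the plane against the driving force:
FS = [c_jL + (W cosα − U − V sinα + T sinα) tanφ_j] / [W sinα + V cosα − T cosα]
Without the anchor: N' = 548.0 kN/m, driving T_d = 312.2 kN/m, resisting R = 0·14.9 + 548.0·tan27.3° = 282.8 kN/m, FS = 0.91.
Setting FS = 1.57 and solving for T:
1.57·(312.2 − T cos23.9°) = 282.8 + T sin23.9°·tan27.3°
T·(sin23.9°·tan27.3° + 1.57·cos23.9°) = 1.57·312.2 − 282.8
T·(0.4051·0.5161 + 1.57·0.9143) = 490.2 − 282.8 = 207.3
T·1.6445 = 207.3
T = 126.1 kN/m

T = 126 kN/m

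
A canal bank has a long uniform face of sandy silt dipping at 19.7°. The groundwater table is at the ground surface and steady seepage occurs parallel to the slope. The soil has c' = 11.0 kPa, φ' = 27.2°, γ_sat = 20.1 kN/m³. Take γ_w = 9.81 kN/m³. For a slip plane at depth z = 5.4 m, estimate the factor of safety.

With seepage parallel to the slope and the water table at the surface, the effective normal stress on the slip plane uses the buoyant unit weight γ' = γ_sat − γ_w while the driving shear stress uses γ_sat:
FS = [c' + γ' z cos²β tanφ'] / [γ_sat z sinβ cosβ]
γ' = 20.1 − 9.81 = 10.29 kN/m³
Numerator = 11.0 + 10.29·5.4·cos²19.7°·tan27.2° = 11.0 + 10.29·5.4·0.8864·0.5139 = 36.312 kPa
Denominator = 20.1·5.4·sin19.7°·cos19.7° = 20.1·5.4·0.3371·0.9415 = 34.447 kPa
FS = 36.312 / 34.447 = 1.054

FS = 1.05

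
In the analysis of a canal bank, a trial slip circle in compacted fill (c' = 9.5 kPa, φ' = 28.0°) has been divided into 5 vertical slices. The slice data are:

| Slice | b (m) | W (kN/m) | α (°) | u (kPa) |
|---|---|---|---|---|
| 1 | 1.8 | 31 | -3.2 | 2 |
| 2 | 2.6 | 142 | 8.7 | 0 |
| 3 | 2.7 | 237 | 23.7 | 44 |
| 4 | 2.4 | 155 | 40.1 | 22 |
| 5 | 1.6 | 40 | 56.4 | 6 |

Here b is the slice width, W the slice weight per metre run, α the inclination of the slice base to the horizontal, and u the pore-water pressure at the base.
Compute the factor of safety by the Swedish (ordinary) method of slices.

FS = 1.18

Ordinary method of slices: FS = Σ[c'·Δl_i + (W_i cosα_i − u_i·Δl_i)·tanφ'] / Σ W_i sinα_i, with Δl_i = b_i / cosα_i.
Slice 1: Δl = 1.8/cos(-3.2°) = 1.803 m; N'_1 = 31·cos(-3.2°) − 2·1.803 = 27.3; c'Δl = 17.13; W sinα = -1.7
Slice 2: Δl = 2.6/cos8.7° = 2.630 m; N'_2 = 142·cos8.7° − 0·2.630 = 140.4; c'Δl = 24.99; W sinα = 21.5
Slice 3: Δl = 2.7/cos23.7° = 2.949 m; N'_3 = 237·cos23.7° − 44·2.949 = 87.3; c'Δl = 28.01; W sinα = 95.3
Slice 4: Δl = 2.4/cos40.1° = 3.138 m; N'_4 = 155·cos40.1° − 22·3.138 = 49.5; c'Δl = 29.81; W sinα = 99.8
Slice 5: Δl = 1.6/cos56.4° = 2.891 m; N'_5 = 40·cos56.4° − 6·2.891 = 4.8; c'Δl = 27.47; W sinα = 33.3
Σc'Δl = 127.4 kN/m; ΣN' = 309.3 kN/m; ΣW sinα = 248.2 kN/m
Resisting = 127.4 + 309.3·tan28.0° = 127.4 + 164.5 = 291.9 kN/m
FS = 291.9 / 248.2 = 1.176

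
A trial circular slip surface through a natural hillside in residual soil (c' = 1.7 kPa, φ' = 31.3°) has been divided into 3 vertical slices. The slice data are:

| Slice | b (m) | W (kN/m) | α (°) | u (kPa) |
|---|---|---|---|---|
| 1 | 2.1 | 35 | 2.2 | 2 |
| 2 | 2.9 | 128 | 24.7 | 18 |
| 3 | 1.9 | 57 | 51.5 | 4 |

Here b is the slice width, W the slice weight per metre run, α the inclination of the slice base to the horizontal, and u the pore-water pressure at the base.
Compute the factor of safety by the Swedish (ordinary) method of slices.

FS = 0.83

Ordinary method of slices: FS = Σ[c'·Δl_i + (W_i cosα_i − u_i·Δl_i)·tanφ'] / Σ W_i sinα_i, with Δl_i = b_i / cosα_i.
Slice 1: Δl = 2.1/cos2.2° = 2.102 m; N'_1 = 35·cos2.2° − 2·2.102 = 30.8; c'Δl = 3.57; W sinα = 1.3
Slice 2: Δl = 2.9/cos24.7° = 3.192 m; N'_2 = 128·cos24.7° − 18·3.192 = 58.8; c'Δl = 5.43; W sinα = 53.5
Slice 3: Δl = 1.9/cos51.5° = 3.052 m; N'_3 = 57·cos51.5° − 4·3.052 = 23.3; c'Δl = 5.19; W sinα = 44.6
Σc'Δl = 14.2 kN/m; ΣN' = 112.9 kN/m; ΣW sinα = 99.4 kN/m
Resisting = 14.2 + 112.9·tan31.3° = 14.2 + 68.6 = 82.8 kN/m
FS = 82.8 / 99.4 = 0.833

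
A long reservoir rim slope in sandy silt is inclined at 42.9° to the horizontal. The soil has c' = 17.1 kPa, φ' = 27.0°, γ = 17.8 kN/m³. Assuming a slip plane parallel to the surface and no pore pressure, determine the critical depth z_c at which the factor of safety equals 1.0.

Setting FS = 1.00 in FS = [c' + γz cos²β tanφ'] / [γz sinβ cosβ] and solving for z:
z = c' / [γ cosβ (FS·sinβ − cosβ·tanφ')]
  = 17.1 / [17.8·cos42.9°·(1.00·sin42.9° − cos42.9°·tan27.0°)]
  = 17.1 / [17.8·0.7325·(1.00·0.6807 − 0.7325·0.5095)]
  = 17.1 / 4.0092 = 4.265 m

z_c = 4.27 m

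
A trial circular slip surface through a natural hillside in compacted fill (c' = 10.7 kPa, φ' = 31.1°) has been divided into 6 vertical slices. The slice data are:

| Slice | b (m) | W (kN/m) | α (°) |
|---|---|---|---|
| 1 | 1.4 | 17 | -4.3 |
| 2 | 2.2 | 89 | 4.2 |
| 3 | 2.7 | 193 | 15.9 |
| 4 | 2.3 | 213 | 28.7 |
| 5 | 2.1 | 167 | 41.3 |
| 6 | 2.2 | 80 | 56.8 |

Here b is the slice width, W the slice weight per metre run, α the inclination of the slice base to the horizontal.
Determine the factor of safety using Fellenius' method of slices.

FS = 1.66

Ordinary method of slices: FS = Σ[c'·Δl_i + (W_i cosα_i)·tanφ'] / Σ W_i sinα_i, with Δl_i = b_i / cosα_i.
Slice 1: Δl = 1.4/cos(-4.3°) = 1.404 m; N'_1 = 17·cos(-4.3°) = 17.0; c'Δl = 15.02; W sinα = -1.3
Slice 2: Δl = 2.2/cos4.2° = 2.206 m; N'_2 = 89·cos4.2° = 88.8; c'Δl = 23.60; W sinα = 6.5
Slice 3: Δl = 2.7/cos15.9° = 2.807 m; N'_3 = 193·cos15.9° = 185.6; c'Δl = 30.04; W sinα = 52.9
Slice 4: Δl = 2.3/cos28.7° = 2.622 m; N'_4 = 213·cos28.7° = 186.8; c'Δl = 28.06; W sinα = 102.3
Slice 5: Δl = 2.1/cos41.3° = 2.795 m; N'_5 = 167·cos41.3° = 125.5; c'Δl = 29.91; W sinα = 110.2
Slice 6: Δl = 2.2/cos56.8° = 4.018 m; N'_6 = 80·cos56.8° = 43.8; c'Δl = 42.99; W sinα = 66.9
Σc'Δl = 169.6 kN/m; ΣN' = 647.4 kN/m; ΣW sinα = 337.6 kN/m
Resisting = 169.6 + 647.4·tan31.1° = 169.6 + 390.6 = 560.2 kN/m
FS = 560.2 / 337.6 = 1.659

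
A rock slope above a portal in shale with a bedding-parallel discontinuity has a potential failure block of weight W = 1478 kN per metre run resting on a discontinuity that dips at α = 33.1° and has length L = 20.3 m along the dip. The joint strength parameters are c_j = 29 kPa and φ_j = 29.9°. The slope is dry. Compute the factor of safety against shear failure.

FS = 1.61

Resolving the block weight along and normal to the plane and applying the Mohr–Coulomb strength on the joint:
N' = W cosα = 1478·cos33.1° = 1238.1 kN/m
Driving force T = W sinα = 1478·sin33.1° = 807.1 kN/m
Resisting force R = c_j·L + N'·tanφ_j = 29·20.3 + 1238.1·tan29.9° = 588.7 + 712.0 = 1300.7 kN/m
FS = R / T = 1300.7 / 807.1 = 1.611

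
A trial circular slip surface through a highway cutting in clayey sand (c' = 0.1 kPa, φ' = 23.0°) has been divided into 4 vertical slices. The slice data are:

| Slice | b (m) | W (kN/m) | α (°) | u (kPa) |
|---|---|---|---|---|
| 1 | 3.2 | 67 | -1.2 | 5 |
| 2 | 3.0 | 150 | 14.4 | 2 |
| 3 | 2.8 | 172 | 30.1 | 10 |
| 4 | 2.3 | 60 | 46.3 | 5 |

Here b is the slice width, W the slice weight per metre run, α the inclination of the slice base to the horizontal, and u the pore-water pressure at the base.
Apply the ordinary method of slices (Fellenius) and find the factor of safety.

FS = 0.86

Ordinary method of slices: FS = Σ[c'·Δl_i + (W_i cosα_i − u_i·Δl_i)·tanφ'] / Σ W_i sinα_i, with Δl_i = b_i / cosα_i.
Slice 1: Δl = 3.2/cos(-1.2°) = 3.201 m; N'_1 = 67·cos(-1.2°) − 5·3.201 = 51.0; c'Δl = 0.32; W sinα = -1.4
Slice 2: Δl = 3.0/cos14.4° = 3.097 m; N'_2 = 150·cos14.4° − 2·3.097 = 139.1; c'Δl = 0.31; W sinα = 37.3
Slice 3: Δl = 2.8/cos30.1° = 3.236 m; N'_3 = 172·cos30.1° − 10·3.236 = 116.4; c'Δl = 0.32; W sinα = 86.3
Slice 4: Δl = 2.3/cos46.3° = 3.329 m; N'_4 = 60·cos46.3° − 5·3.329 = 24.8; c'Δl = 0.33; W sinα = 43.4
Σc'Δl = 1.3 kN/m; ΣN' = 331.3 kN/m; ΣW sinα = 165.5 kN/m
Resisting = 1.3 + 331.3·tan23.0° = 1.3 + 140.6 = 141.9 kN/m
FS = 141.9 / 165.5 = 0.857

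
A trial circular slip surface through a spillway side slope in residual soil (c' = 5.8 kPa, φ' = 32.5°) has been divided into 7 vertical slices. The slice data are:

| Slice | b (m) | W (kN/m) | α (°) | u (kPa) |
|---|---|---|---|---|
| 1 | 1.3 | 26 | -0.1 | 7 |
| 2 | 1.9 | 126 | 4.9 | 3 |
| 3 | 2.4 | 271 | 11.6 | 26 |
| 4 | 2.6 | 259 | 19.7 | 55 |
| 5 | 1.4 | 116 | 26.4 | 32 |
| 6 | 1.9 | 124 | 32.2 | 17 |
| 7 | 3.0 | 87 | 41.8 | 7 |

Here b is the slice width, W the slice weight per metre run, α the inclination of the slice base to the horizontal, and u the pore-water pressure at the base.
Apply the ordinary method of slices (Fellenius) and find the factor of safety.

FS = 1.43

Ordinary method of slices: FS = Σ[c'·Δl_i + (W_i cosα_i − u_i·Δl_i)·tanφ'] / Σ W_i sinα_i, with Δl_i = b_i / cosα_i.
Slice 1: Δl = 1.3/cos(-0.1°) = 1.300 m; N'_1 = 26·cos(-0.1°) − 7·1.300 = 16.9; c'Δl = 7.54; W sinα = -0.0
Slice 2: Δl = 1.9/cos4.9° = 1.907 m; N'_2 = 126·cos4.9° − 3·1.907 = 119.8; c'Δl = 11.06; W sinα = 10.8
Slice 3: Δl = 2.4/cos11.6° = 2.450 m; N'_3 = 271·cos11.6° − 26·2.450 = 201.8; c'Δl = 14.21; W sinα = 54.5
Slice 4: Δl = 2.6/cos19.7° = 2.762 m; N'_4 = 259·cos19.7° − 55·2.762 = 92.0; c'Δl = 16.02; W sinα = 87.3
Slice 5: Δl = 1.4/cos26.4° = 1.563 m; N'_5 = 116·cos26.4° − 32·1.563 = 53.9; c'Δl = 9.07; W sinα = 51.6
Slice 6: Δl = 1.9/cos32.2° = 2.245 m; N'_6 = 124·cos32.2° − 17·2.245 = 66.8; c'Δl = 13.02; W sinα = 66.1
Slice 7: Δl = 3.0/cos41.8° = 4.024 m; N'_7 = 87·cos41.8° − 7·4.024 = 36.7; c'Δl = 23.34; W sinα = 58.0
Σc'Δl = 94.3 kN/m; ΣN' = 587.8 kN/m; ΣW sinα = 328.2 kN/m
Resisting = 94.3 + 587.8·tan32.5° = 94.3 + 374.4 = 468.7 kN/m
FS = 468.7 / 328.2 = 1.428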